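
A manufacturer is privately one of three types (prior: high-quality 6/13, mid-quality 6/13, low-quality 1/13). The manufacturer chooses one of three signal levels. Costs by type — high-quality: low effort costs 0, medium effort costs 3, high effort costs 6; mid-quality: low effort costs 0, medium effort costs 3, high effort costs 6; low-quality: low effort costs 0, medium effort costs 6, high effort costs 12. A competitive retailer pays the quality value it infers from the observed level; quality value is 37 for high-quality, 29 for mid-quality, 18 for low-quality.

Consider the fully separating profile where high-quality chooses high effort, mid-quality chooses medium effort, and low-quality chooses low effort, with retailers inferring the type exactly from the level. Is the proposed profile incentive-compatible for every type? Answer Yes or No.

No

Separating prices: high effort → 37, medium effort → 29, low effort → 18.
high-quality (assigned high effort): low effort: 18 − 0 = 18; medium effort: 29 − 3 = 26; high effort: 37 − 6 = 31. high-quality stays.
mid-quality (assigned medium effort): low effort: 18 − 0 = 18; medium effort: 29 − 3 = 26; high effort: 37 − 6 = 31. mid-quality prefers high effort.
low-quality (assigned low effort): low effort: 18 − 0 = 18; medium effort: 29 − 6 = 23; high effort: 37 − 12 = 25. low-quality prefers high effort.
At least one type deviates; the separating profile fails.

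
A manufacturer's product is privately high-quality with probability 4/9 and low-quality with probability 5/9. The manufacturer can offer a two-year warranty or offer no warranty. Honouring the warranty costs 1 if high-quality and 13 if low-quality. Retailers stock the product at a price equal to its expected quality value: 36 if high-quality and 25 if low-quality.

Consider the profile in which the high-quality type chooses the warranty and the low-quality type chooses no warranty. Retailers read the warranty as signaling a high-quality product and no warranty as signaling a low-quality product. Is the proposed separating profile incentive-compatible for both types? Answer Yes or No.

Under these beliefs, the warranty earns price 36 and no warranty earns price 25.
high-quality: the warranty nets 36 − 1 = 35; no warranty nets 25. high-quality prefers the warranty.
low-quality: the warranty nets 36 − 13 = 23; no warranty nets 25. low-quality prefers no warranty.
Neither type deviates, so the separating profile is an equilibrium.

Yes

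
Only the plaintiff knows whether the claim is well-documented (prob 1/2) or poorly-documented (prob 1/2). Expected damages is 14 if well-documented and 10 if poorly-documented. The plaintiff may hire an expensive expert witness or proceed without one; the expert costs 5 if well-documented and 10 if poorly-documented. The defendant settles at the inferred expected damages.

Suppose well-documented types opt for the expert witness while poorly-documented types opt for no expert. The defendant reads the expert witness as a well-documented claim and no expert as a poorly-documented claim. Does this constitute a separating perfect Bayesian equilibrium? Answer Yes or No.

No

Under these beliefs, the expert witness earns settlement 14 and no expert earns settlement 10.
well-documented: the expert witness nets 14 − 5 = 9; no expert nets 10. well-documented would deviate to no expert.
poorly-documented: the expert witness nets 14 − 10 = 4; no expert nets 10. poorly-documented prefers no expert.
well-documented has a profitable deviation, so the profile is not an equilibrium.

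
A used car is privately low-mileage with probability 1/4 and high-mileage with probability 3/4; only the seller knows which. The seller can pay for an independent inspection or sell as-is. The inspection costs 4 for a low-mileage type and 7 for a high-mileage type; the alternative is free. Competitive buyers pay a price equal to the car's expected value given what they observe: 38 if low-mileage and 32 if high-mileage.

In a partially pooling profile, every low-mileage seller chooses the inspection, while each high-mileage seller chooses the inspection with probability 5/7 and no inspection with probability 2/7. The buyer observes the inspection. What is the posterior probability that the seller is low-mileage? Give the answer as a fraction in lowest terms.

7/22

P(the inspection) = (1/4)·1 + (3/4)·(5/7) = 11/14.
By Bayes' rule, P(low-mileage | the inspection) = (1/4) / (11/14) = 7/22.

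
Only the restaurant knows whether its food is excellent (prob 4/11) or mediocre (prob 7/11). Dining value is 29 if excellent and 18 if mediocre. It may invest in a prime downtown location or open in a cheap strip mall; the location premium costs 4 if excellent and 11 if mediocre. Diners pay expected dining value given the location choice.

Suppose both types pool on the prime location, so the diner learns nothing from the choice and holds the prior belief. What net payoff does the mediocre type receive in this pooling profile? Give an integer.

Pooled price premium = 4/11·29 + 7/11·18 = 22.
mediocre pays cost 11 for the prime location, so net payoff = 22 − 11 = 11.

11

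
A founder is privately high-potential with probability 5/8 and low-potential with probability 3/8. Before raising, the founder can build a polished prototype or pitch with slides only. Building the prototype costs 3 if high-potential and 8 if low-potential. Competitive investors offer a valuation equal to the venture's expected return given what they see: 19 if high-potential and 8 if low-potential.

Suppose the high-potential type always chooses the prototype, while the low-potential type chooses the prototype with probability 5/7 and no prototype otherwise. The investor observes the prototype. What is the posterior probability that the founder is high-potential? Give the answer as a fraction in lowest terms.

P(the prototype) = (5/8)·1 + (3/8)·(5/7) = 25/28.
By Bayes' rule, P(high-potential | the prototype) = (5/8) / (25/28) = 7/10.

7/10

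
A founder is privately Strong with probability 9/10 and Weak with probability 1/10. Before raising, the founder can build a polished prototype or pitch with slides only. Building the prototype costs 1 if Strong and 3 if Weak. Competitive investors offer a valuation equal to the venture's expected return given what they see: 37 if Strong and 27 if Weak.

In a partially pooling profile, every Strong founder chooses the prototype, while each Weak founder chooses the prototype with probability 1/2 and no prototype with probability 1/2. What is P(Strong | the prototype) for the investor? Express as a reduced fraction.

P(the prototype) = (9/10)·1 + (1/10)·(1/2) = 19/20.
By Bayes' rule, P(Strong | the prototype) = (9/10) / (19/20) = 18/19.

18/19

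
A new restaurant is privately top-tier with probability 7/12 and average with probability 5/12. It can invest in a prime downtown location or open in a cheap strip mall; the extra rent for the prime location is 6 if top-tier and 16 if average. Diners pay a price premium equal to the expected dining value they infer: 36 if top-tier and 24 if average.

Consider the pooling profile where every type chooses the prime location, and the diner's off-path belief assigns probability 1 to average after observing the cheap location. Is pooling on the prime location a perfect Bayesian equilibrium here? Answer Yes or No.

No

On path, the diner holds the prior and pays 7/12·36 + 5/12·24 = 31. Off path (the cheap location), believing average, it pays 24.
top-tier: the prime location nets 31 − 6 = 25; the cheap location nets 24. top-tier stays.
average: the prime location nets 31 − 16 = 15; the cheap location nets 24. average would deviate.
A type deviates, so pooling fails.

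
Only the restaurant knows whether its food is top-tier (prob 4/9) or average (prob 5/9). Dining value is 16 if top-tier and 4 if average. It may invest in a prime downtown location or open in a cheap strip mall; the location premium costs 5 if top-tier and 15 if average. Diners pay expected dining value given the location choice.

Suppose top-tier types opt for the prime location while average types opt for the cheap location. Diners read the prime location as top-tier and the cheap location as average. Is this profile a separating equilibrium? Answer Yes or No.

Under these beliefs, the prime location earns price premium 16 and the cheap location earns price premium 4.
top-tier: the prime location nets 16 − 5 = 11; the cheap location nets 4. top-tier prefers the prime location.
average: the prime location nets 16 − 15 = 1; the cheap location nets 4. average prefers the cheap location.
Neither type deviates, so the separating profile is an equilibrium.

Yes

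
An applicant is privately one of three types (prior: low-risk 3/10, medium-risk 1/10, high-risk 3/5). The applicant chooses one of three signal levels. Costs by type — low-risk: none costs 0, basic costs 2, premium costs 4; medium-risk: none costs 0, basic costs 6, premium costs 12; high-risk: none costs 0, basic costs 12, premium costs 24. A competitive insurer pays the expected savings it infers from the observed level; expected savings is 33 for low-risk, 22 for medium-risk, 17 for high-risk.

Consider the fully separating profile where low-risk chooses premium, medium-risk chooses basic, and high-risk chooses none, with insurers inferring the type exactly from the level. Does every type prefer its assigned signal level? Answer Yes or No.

Separating rebates: premium → 33, basic → 22, none → 17.
low-risk (assigned premium): none: 17 − 0 = 17; basic: 22 − 2 = 20; premium: 33 − 4 = 29. low-risk stays.
medium-risk (assigned basic): none: 17 − 0 = 17; basic: 22 − 6 = 16; premium: 33 − 12 = 21. medium-risk prefers premium.
high-risk (assigned none): none: 17 − 0 = 17; basic: 22 − 12 = 10; premium: 33 − 24 = 9. high-risk stays.
At least one type deviates; the separating profile fails.

No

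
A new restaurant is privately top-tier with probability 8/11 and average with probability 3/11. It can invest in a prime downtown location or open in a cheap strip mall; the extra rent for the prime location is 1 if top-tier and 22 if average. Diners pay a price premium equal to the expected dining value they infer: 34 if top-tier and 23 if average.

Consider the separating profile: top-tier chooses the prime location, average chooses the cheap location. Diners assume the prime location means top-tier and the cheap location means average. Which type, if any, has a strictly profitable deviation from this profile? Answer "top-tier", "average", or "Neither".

Neither

The prime location pays 34; the cheap location pays 23.
top-tier: assigned the prime location, nets 34 − 1 = 33; deviating to the cheap location nets 23.
average: assigned the cheap location, nets 23; deviating to the prime location nets 34 − 22 = 12.
Both types strictly prefer their assigned action; no profitable deviation.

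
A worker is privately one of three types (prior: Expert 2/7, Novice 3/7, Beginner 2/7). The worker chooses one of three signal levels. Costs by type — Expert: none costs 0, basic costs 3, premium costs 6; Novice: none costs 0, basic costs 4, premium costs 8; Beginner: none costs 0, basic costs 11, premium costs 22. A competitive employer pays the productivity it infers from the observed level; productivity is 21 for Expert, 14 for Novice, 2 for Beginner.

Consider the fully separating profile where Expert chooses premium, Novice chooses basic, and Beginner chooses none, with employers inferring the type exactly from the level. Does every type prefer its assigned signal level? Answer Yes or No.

Separating wages: premium → 21, basic → 14, none → 2.
Expert (assigned premium): none: 2 − 0 = 2; basic: 14 − 3 = 11; premium: 21 − 6 = 15. Expert stays.
Novice (assigned basic): none: 2 − 0 = 2; basic: 14 − 4 = 10; premium: 21 − 8 = 13. Novice prefers premium.
Beginner (assigned none): none: 2 − 0 = 2; basic: 14 − 11 = 3; premium: 21 − 22 = -1. Beginner prefers basic.
At least one type deviates; the separating profile fails.

No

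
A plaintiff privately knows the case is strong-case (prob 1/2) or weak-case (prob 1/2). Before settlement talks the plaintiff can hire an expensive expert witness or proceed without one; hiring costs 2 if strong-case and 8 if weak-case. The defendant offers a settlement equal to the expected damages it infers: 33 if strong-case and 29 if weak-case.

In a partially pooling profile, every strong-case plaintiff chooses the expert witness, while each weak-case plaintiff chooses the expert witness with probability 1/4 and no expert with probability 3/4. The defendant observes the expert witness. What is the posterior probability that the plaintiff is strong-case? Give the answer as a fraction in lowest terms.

P(the expert witness) = (1/2)·1 + (1/2)·(1/4) = 5/8.
By Bayes' rule, P(strong-case | the expert witness) = (1/2) / (5/8) = 4/5.

4/5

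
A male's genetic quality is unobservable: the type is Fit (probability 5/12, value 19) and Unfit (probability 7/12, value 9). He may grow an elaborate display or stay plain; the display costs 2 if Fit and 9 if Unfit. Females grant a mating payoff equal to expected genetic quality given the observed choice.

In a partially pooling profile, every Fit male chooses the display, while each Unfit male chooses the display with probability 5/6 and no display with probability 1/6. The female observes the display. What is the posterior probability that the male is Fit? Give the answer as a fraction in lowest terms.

6/13

P(the display) = (5/12)·1 + (7/12)·(5/6) = 65/72.
By Bayes' rule, P(Fit | the display) = (5/12) / (65/72) = 6/13.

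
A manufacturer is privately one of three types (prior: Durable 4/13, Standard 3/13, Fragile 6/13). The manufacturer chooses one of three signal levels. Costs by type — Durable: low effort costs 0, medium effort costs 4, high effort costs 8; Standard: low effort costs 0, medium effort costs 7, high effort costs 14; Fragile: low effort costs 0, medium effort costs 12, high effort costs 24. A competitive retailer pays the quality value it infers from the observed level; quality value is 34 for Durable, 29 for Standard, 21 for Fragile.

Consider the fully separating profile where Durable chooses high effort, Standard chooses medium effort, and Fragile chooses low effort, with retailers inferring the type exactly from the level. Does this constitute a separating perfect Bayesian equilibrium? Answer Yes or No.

Separating prices: high effort → 34, medium effort → 29, low effort → 21.
Durable (assigned high effort): low effort: 21 − 0 = 21; medium effort: 29 − 4 = 25; high effort: 34 − 8 = 26. Durable stays.
Standard (assigned medium effort): low effort: 21 − 0 = 21; medium effort: 29 − 7 = 22; high effort: 34 − 14 = 20. Standard stays.
Fragile (assigned low effort): low effort: 21 − 0 = 21; medium effort: 29 − 12 = 17; high effort: 34 − 24 = 10. Fragile stays.
Every type prefers its assigned level; separation holds.

Yes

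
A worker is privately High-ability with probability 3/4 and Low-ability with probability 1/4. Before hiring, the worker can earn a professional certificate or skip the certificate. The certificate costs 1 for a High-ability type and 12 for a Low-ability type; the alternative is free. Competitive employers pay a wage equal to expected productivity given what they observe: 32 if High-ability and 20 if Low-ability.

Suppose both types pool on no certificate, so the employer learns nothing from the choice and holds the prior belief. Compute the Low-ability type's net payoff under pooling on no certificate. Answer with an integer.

Pooled wage = 3/4·32 + 1/4·20 = 29.
Low-ability pays no cost for no certificate, so net payoff = 29.

29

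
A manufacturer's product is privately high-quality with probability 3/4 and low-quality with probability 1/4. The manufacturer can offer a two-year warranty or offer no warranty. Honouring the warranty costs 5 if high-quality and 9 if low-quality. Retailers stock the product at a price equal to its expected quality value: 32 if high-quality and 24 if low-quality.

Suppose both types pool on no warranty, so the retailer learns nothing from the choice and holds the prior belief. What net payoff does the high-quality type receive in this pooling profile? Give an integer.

Pooled price = 3/4·32 + 1/4·24 = 30.
high-quality pays no cost for no warranty, so net payoff = 30.

30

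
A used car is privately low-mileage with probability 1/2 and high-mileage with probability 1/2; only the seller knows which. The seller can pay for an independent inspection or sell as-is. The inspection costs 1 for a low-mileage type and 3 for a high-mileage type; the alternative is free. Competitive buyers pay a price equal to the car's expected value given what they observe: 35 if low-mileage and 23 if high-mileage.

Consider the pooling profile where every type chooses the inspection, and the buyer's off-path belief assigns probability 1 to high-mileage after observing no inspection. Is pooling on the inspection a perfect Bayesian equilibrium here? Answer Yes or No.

Yes

On path, the buyer holds the prior and pays 1/2·35 + 1/2·23 = 29. Off path (no inspection), believing high-mileage, it pays 23.
low-mileage: the inspection nets 29 − 1 = 28; no inspection nets 23. low-mileage stays.
high-mileage: the inspection nets 29 − 3 = 26; no inspection nets 23. high-mileage stays.
No type deviates, so pooling is sustained.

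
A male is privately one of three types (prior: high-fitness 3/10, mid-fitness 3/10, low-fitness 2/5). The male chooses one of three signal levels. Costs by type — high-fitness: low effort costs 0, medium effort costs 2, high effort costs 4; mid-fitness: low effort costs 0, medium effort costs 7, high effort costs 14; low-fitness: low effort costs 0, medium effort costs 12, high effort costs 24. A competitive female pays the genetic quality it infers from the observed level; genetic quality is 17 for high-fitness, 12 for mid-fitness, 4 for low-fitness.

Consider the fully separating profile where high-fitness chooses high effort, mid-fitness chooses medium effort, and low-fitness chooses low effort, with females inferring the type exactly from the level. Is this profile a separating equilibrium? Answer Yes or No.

Yes

Separating mating payoffs: high effort → 17, medium effort → 12, low effort → 4.
high-fitness (assigned high effort): low effort: 4 − 0 = 4; medium effort: 12 − 2 = 10; high effort: 17 − 4 = 13. high-fitness stays.
mid-fitness (assigned medium effort): low effort: 4 − 0 = 4; medium effort: 12 − 7 = 5; high effort: 17 − 14 = 3. mid-fitness stays.
low-fitness (assigned low effort): low effort: 4 − 0 = 4; medium effort: 12 − 12 = 0; high effort: 17 − 24 = -7. low-fitness stays.
Every type prefers its assigned level; separation holds.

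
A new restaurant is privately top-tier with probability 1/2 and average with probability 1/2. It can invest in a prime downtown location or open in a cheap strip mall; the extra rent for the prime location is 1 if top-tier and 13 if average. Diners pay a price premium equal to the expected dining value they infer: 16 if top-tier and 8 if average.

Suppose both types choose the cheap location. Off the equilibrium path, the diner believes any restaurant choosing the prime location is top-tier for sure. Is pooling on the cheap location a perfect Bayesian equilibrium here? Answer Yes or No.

No

On path, the diner holds the prior and pays 1/2·16 + 1/2·8 = 12. Off path (the prime location), believing top-tier, it pays 16.
top-tier: the cheap location nets 12; the prime location nets 16 − 1 = 15. top-tier would deviate.
average: the cheap location nets 12; the prime location nets 16 − 13 = 3. average stays.
A type deviates, so pooling fails.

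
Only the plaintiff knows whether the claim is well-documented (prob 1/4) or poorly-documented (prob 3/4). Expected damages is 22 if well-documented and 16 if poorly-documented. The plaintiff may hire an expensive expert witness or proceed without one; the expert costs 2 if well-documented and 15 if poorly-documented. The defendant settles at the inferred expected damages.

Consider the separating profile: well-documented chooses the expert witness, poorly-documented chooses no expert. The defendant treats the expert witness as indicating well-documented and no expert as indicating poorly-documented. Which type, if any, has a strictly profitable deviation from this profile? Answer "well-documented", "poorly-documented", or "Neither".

The expert witness pays 22; no expert pays 16.
well-documented: assigned the expert witness, nets 22 − 2 = 20; deviating to no expert nets 16.
poorly-documented: assigned no expert, nets 16; deviating to the expert witness nets 22 − 15 = 7.
Both types strictly prefer their assigned action; no profitable deviation.

Neither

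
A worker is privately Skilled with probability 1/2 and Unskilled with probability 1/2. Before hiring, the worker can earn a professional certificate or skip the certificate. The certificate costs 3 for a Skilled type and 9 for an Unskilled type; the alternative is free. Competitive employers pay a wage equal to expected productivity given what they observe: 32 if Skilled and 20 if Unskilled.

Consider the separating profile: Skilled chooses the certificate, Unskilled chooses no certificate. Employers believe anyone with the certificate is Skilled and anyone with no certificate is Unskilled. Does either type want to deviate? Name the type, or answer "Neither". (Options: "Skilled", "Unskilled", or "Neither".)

Unskilled

The certificate pays 32; no certificate pays 20.
Skilled: assigned the certificate, nets 32 − 3 = 29; deviating to no certificate nets 20.
Unskilled: assigned no certificate, nets 20; deviating to the certificate nets 32 − 9 = 23.
The Unskilled type gains 3 by deviating.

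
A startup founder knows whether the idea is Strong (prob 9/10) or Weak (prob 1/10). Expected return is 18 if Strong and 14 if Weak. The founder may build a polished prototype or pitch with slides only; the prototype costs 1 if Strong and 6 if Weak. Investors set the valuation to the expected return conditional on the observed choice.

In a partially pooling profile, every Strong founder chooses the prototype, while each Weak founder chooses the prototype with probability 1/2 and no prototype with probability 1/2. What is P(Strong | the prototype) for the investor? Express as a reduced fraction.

P(the prototype) = (9/10)·1 + (1/10)·(1/2) = 19/20.
By Bayes' rule, P(Strong | the prototype) = (9/10) / (19/20) = 18/19.

18/19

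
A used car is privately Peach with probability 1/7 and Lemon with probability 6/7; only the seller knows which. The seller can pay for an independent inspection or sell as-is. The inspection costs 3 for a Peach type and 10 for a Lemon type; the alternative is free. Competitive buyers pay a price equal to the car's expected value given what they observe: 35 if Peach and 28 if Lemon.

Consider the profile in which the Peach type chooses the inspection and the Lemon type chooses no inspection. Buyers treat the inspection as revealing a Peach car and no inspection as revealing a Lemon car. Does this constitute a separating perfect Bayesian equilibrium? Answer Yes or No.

Under these beliefs, the inspection earns price 35 and no inspection earns price 28.
Peach: the inspection nets 35 − 3 = 32; no inspection nets 28. Peach prefers the inspection.
Lemon: the inspection nets 35 − 10 = 25; no inspection nets 28. Lemon prefers no inspection.
Neither type deviates, so the separating profile is an equilibrium.

Yes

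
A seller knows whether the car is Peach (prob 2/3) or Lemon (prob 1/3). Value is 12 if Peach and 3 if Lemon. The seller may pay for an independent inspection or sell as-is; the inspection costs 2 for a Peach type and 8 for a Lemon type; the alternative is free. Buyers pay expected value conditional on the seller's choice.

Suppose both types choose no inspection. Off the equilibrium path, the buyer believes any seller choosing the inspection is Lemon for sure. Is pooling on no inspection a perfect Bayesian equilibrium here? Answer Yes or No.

Yes

On path, the buyer holds the prior and pays 2/3·12 + 1/3·3 = 9. Off path (the inspection), believing Lemon, it pays 3.
Peach: no inspection nets 9; the inspection nets 3 − 2 = 1. Peach stays.
Lemon: no inspection nets 9; the inspection nets 3 − 8 = -5. Lemon stays.
No type deviates, so pooling is sustained.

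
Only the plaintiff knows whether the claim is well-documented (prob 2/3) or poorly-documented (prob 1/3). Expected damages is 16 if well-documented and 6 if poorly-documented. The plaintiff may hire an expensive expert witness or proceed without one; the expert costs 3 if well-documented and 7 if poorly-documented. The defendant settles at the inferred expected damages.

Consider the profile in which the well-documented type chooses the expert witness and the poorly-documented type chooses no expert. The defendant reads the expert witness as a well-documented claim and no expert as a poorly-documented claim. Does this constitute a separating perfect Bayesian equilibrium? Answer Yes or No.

No

Under these beliefs, the expert witness earns settlement 16 and no expert earns settlement 6.
well-documented: the expert witness nets 16 − 3 = 13; no expert nets 6. well-documented prefers the expert witness.
poorly-documented: the expert witness nets 16 − 7 = 9; no expert nets 6. poorly-documented would deviate to the expert witness.
poorly-documented has a profitable deviation, so the profile is not an equilibrium.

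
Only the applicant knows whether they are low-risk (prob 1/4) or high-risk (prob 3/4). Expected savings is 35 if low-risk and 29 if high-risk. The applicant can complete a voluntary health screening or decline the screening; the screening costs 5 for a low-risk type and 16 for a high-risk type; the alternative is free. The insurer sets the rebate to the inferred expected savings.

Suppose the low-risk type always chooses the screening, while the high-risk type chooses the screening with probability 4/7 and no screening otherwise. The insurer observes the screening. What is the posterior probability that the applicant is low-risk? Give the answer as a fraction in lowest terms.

7/19

P(the screening) = (1/4)·1 + (3/4)·(4/7) = 19/28.
By Bayes' rule, P(low-risk | the screening) = (1/4) / (19/28) = 7/19.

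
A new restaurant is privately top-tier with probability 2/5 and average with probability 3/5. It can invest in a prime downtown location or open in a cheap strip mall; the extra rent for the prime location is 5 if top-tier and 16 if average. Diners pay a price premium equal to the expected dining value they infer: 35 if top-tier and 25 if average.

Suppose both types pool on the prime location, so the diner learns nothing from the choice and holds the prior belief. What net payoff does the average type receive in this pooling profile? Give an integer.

Pooled price premium = 2/5·35 + 3/5·25 = 29.
average pays cost 16 for the prime location, so net payoff = 29 − 16 = 13.

13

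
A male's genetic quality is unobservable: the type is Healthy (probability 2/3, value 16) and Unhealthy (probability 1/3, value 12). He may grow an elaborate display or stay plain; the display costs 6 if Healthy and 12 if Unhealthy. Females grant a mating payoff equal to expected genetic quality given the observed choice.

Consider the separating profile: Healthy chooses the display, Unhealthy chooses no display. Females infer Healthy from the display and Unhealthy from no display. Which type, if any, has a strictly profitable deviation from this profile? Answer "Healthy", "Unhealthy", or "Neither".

The display pays 16; no display pays 12.
Healthy: assigned the display, nets 16 − 6 = 10; deviating to no display nets 12.
Unhealthy: assigned no display, nets 12; deviating to the display nets 16 − 12 = 4.
The Healthy type gains 2 by deviating.

Healthy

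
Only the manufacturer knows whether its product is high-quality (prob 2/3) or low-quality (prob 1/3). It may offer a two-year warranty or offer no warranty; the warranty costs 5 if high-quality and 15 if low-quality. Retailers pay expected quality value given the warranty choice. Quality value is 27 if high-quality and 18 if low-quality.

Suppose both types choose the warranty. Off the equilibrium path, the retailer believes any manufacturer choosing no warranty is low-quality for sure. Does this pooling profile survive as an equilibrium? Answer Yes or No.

On path, the retailer holds the prior and pays 2/3·27 + 1/3·18 = 24. Off path (no warranty), believing low-quality, it pays 18.
high-quality: the warranty nets 24 − 5 = 19; no warranty nets 18. high-quality stays.
low-quality: the warranty nets 24 − 15 = 9; no warranty nets 18. low-quality would deviate.
A type deviates, so pooling fails.

No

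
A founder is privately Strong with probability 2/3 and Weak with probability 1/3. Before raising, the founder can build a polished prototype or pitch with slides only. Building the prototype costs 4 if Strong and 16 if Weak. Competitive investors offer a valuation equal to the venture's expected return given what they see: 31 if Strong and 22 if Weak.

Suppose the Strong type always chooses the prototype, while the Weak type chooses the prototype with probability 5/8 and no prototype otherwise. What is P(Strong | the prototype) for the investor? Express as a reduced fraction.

16/21

P(the prototype) = (2/3)·1 + (1/3)·(5/8) = 7/8.
By Bayes' rule, P(Strong | the prototype) = (2/3) / (7/8) = 16/21.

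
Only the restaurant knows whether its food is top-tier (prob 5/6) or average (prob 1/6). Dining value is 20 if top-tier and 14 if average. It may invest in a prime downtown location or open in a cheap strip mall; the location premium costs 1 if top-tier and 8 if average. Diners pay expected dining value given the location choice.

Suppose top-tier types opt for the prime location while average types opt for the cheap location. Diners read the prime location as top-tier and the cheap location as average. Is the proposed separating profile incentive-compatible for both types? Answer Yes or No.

Under these beliefs, the prime location earns price premium 20 and the cheap location earns price premium 14.
top-tier: the prime location nets 20 − 1 = 19; the cheap location nets 14. top-tier prefers the prime location.
average: the prime location nets 20 − 8 = 12; the cheap location nets 14. average prefers the cheap location.
Neither type deviates, so the separating profile is an equilibrium.

Yes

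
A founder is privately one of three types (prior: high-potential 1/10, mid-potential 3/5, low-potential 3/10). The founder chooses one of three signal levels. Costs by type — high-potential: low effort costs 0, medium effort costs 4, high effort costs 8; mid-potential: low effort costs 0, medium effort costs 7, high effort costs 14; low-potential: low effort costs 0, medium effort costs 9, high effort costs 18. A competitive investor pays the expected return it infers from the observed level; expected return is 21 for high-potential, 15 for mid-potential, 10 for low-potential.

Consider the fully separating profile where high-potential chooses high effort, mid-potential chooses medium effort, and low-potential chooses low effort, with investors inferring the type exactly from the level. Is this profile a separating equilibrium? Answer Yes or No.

No

Separating valuations: high effort → 21, medium effort → 15, low effort → 10.
high-potential (assigned high effort): low effort: 10 − 0 = 10; medium effort: 15 − 4 = 11; high effort: 21 − 8 = 13. high-potential stays.
mid-potential (assigned medium effort): low effort: 10 − 0 = 10; medium effort: 15 − 7 = 8; high effort: 21 − 14 = 7. mid-potential prefers low effort.
low-potential (assigned low effort): low effort: 10 − 0 = 10; medium effort: 15 − 9 = 6; high effort: 21 − 18 = 3. low-potential stays.
At least one type deviates; the separating profile fails.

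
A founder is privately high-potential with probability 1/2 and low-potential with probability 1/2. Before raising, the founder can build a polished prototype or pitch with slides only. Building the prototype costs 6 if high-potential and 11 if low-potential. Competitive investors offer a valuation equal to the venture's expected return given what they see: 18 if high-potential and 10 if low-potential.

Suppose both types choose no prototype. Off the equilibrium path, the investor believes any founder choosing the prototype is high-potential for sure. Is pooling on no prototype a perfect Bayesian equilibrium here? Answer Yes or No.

On path, the investor holds the prior and pays 1/2·18 + 1/2·10 = 14. Off path (the prototype), believing high-potential, it pays 18.
high-potential: no prototype nets 14; the prototype nets 18 − 6 = 12. high-potential stays.
low-potential: no prototype nets 14; the prototype nets 18 − 11 = 7. low-potential stays.
No type deviates, so pooling is sustained.

Yes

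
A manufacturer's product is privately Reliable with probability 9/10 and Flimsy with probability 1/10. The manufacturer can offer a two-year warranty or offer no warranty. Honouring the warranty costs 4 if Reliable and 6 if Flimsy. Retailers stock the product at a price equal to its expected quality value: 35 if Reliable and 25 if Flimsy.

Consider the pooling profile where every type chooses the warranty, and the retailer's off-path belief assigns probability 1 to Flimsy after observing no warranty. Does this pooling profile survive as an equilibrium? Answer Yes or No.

Yes

On path, the retailer holds the prior and pays 9/10·35 + 1/10·25 = 34. Off path (no warranty), believing Flimsy, it pays 25.
Reliable: the warranty nets 34 − 4 = 30; no warranty nets 25. Reliable stays.
Flimsy: the warranty nets 34 − 6 = 28; no warranty nets 25. Flimsy stays.
No type deviates, so pooling is sustained.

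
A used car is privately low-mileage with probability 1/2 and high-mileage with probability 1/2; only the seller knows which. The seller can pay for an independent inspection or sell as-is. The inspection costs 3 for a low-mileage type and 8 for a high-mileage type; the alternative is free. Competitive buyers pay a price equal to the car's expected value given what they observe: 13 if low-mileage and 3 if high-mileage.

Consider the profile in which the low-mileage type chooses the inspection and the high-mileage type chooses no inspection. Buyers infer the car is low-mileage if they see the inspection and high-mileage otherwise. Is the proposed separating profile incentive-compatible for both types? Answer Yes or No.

No

Under these beliefs, the inspection earns price 13 and no inspection earns price 3.
low-mileage: the inspection nets 13 − 3 = 10; no inspection nets 3. low-mileage prefers the inspection.
high-mileage: the inspection nets 13 − 8 = 5; no inspection nets 3. high-mileage would deviate to the inspection.
high-mileage has a profitable deviation, so the profile is not an equilibrium.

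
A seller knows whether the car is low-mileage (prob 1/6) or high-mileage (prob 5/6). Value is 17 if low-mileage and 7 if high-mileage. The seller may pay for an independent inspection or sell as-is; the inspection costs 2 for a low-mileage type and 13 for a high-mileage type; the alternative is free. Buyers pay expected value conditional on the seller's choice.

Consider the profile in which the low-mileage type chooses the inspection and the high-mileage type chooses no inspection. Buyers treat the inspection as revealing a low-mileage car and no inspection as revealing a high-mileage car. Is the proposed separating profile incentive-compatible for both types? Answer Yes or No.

Under these beliefs, the inspection earns price 17 and no inspection earns price 7.
low-mileage: the inspection nets 17 − 2 = 15; no inspection nets 7. low-mileage prefers the inspection.
high-mileage: the inspection nets 17 − 13 = 4; no inspection nets 7. high-mileage prefers no inspection.
Neither type deviates, so the separating profile is an equilibrium.

Yes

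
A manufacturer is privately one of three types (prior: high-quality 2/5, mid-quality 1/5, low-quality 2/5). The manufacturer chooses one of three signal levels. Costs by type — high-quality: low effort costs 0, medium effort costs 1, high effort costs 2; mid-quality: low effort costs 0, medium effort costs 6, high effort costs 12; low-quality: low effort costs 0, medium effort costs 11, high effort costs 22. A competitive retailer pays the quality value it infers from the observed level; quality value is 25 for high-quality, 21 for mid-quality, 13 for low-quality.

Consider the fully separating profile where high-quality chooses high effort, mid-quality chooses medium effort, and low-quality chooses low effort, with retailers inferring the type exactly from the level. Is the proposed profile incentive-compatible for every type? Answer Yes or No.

Separating prices: high effort → 25, medium effort → 21, low effort → 13.
high-quality (assigned high effort): low effort: 13 − 0 = 13; medium effort: 21 − 1 = 20; high effort: 25 − 2 = 23. high-quality stays.
mid-quality (assigned medium effort): low effort: 13 − 0 = 13; medium effort: 21 − 6 = 15; high effort: 25 − 12 = 13. mid-quality stays.
low-quality (assigned low effort): low effort: 13 − 0 = 13; medium effort: 21 − 11 = 10; high effort: 25 − 22 = 3. low-quality stays.
Every type prefers its assigned level; separation holds.

Yes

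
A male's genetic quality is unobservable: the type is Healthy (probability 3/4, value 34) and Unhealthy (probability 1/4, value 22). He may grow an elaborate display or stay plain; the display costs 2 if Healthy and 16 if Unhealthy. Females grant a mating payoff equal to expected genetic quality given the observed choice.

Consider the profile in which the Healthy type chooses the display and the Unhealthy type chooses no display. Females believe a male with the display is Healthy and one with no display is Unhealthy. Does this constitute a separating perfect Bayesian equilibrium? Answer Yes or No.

Under these beliefs, the display earns mating payoff 34 and no display earns mating payoff 22.
Healthy: the display nets 34 − 2 = 32; no display nets 22. Healthy prefers the display.
Unhealthy: the display nets 34 − 16 = 18; no display nets 22. Unhealthy prefers no display.
Neither type deviates, so the separating profile is an equilibrium.

Yes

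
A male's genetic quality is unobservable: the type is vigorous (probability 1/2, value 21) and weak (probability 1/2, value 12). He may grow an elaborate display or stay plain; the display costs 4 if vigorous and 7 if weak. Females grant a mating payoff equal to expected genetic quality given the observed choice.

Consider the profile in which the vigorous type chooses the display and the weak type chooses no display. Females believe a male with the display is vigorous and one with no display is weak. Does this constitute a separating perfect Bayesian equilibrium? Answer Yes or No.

No

Under these beliefs, the display earns mating payoff 21 and no display earns mating payoff 12.
vigorous: the display nets 21 − 4 = 17; no display nets 12. vigorous prefers the display.
weak: the display nets 21 − 7 = 14; no display nets 12. weak would deviate to the display.
weak has a profitable deviation, so the profile is not an equilibrium.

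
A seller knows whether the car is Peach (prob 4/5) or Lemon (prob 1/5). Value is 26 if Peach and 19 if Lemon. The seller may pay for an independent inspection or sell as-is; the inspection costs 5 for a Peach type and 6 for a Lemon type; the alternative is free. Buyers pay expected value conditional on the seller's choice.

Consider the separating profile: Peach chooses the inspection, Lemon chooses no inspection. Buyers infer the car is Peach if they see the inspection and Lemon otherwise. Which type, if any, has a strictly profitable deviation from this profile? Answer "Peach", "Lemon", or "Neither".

The inspection pays 26; no inspection pays 19.
Peach: assigned the inspection, nets 26 − 5 = 21; deviating to no inspection nets 19.
Lemon: assigned no inspection, nets 19; deviating to the inspection nets 26 − 6 = 20.
The Lemon type gains 1 by deviating.

Lemon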